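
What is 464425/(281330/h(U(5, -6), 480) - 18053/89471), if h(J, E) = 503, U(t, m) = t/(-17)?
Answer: 20900942295025/25161795771 ≈ 830.66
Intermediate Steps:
U(t, m) = -t/17 (U(t, m) = t*(-1/17) = -t/17)
464425/(281330/h(U(5, -6), 480) - 18053/89471) = 464425/(281330/503 - 18053/89471) = 464425/(25161795771/45003913) = 464425*(45003913/25161795771) = 20900942295025/25161795771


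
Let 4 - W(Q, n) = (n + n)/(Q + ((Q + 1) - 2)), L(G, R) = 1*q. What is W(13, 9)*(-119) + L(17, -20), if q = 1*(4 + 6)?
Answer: -9508/25 ≈ -380.32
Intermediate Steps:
q = 10 (q = 1*10 = 10)
L(G, R) = 10 (L(G, R) = 1*10 = 10)
W(Q, n) = 4 - 2*n/(-1 + 2*Q) (W(Q, n) = 4 - (n + n)/(Q + ((Q + 1) - 2)) = 4 - 2*n/(Q + ((1 + Q) - 2)) = 4 - 2*n/(Q + (-1 + Q)) = 4 - 2*n/(-1 + 2*Q))
W(13, 9)*(-119) + L(17, -20) = (2*(-2 - 1*9 + 4*13)/(-1 + 2*13))*(-119) + 10 = (2*(-2 - 9 + 52)/(-1 + 26))*(-119) + 10 = (2*41/25)*(-119) + 10 = (2*(1/25)*41)*(-119) + 10 = (82/25)*(-119) + 10 = -9758/25 + 10 = -9508/25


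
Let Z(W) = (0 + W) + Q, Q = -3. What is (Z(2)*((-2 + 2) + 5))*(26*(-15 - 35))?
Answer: 6500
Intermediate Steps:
Z(W) = -3 + W (Z(W) = (0 + W) - 3 = W - 3 = -3 + W)
(Z(2)*((-2 + 2) + 5))*(26*(-15 - 35)) = ((-3 + 2)*((-2 + 2) + 5))*(26*(-15 - 35)) = (-(0 + 5))*(26*(-50)) = -1*5*(-1300) = -5*(-1300) = 6500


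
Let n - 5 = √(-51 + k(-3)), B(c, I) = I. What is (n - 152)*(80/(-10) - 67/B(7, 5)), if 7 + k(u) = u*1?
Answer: 15729/5 - 107*I*√61/5 ≈ 3145.8 - 167.14*I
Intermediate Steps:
k(u) = -7 + u (k(u) = -7 + u*1 = -7 + u)
n = 5 + I*√61 (n = 5 + √(-51 + (-7 - 3)) = 5 + √(-51 - 10) = 5 + √(-61) = 5 + I*√61 ≈ 5.0 + 7.8102*I)
(n - 152)*(80/(-10) - 67/B(7, 5)) = ((5 + I*√61) - 152)*(80/(-10) - 67/5) = (-147 + I*√61)*(80*(-⅒) - 67*⅕) = (-147 + I*√61)*(-8 - 67/5) = (-147 + I*√61)*(-107/5) = 15729/5 - 107*I*√61/5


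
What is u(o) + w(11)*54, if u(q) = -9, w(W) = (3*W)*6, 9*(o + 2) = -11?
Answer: 10683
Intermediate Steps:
o = -29/9 (o = -2 + (⅑)*(-11) = -2 - 11/9 = -29/9 ≈ -3.2222)
w(W) = 18*W
u(o) + w(11)*54 = -9 + (18*11)*54 = -9 + 198*54 = -9 + 10692 = 10683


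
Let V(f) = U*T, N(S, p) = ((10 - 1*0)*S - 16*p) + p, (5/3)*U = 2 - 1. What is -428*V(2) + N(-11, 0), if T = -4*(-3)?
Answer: -15958/5 ≈ -3191.6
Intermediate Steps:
U = ⅗ (U = 3*(2 - 1)/5 = (⅗)*1 = ⅗ ≈ 0.60000)
N(S, p) = -15*p + 10*S (N(S, p) = ((10 + 0)*S - 16*p) + p = (10*S - 16*p) + p = (-16*p + 10*S) + p = -15*p + 10*S)
T = 12
V(f) = 36/5 (V(f) = (⅗)*12 = 36/5)
-428*V(2) + N(-11, 0) = -428*36/5 + (-15*0 + 10*(-11)) = -15408/5 + (0 - 110) = -15408/5 - 110 = -15958/5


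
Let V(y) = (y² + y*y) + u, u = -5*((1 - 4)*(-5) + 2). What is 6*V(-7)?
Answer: 78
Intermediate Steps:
u = -85 (u = -5*(-3*(-5) + 2) = -5*(15 + 2) = -5*17 = -85)
V(y) = -85 + 2*y² (V(y) = (y² + y*y) - 85 = (y² + y²) - 85 = 2*y² - 85 = -85 + 2*y²)
6*V(-7) = 6*(-85 + 2*(-7)²) = 6*(-85 + 2*49) = 6*(-85 + 98) = 6*13 = 78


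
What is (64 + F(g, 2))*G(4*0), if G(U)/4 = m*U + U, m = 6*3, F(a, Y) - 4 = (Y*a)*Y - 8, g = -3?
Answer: 0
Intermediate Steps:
F(a, Y) = -4 + a*Y**2 (F(a, Y) = 4 + ((Y*a)*Y - 8) = 4 + (a*Y**2 - 8) = 4 + (-8 + a*Y**2) = -4 + a*Y**2)
m = 18
G(U) = 76*U (G(U) = 4*(18*U + U) = 4*(19*U) = 76*U)
(64 + F(g, 2))*G(4*0) = (64 + (-4 - 3*2**2))*(76*(4*0)) = (64 + (-4 - 3*4))*(76*0) = (64 + (-4 - 12))*0 = (64 - 16)*0 = 48*0 = 0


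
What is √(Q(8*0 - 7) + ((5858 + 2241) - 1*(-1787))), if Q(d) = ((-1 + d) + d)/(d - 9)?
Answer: √158191/4 ≈ 99.433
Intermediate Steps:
Q(d) = (-1 + 2*d)/(-9 + d)
√(Q(8*0 - 7) + ((5858 + 2241) - 1*(-1787))) = √((-1 + 2*(8*0 - 7))/(-9 + (8*0 - 7)) + ((5858 + 2241) - 1*(-1787))) = √((-1 + 2*(0 - 7))/(-9 + (0 - 7)) + (8099 + 1787)) = √((-1 + 2*(-7))/(-9 - 7) + 9886) = √((-1 - 14)/(-16) + 9886) = √(-1/16*(-15) + 9886) = √(15/16 + 9886) = √(158191/16) = √158191/4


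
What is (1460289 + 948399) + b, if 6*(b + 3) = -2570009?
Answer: 11882101/6 ≈ 1.9804e+6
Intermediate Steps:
b = -2570027/6 (b = -3 + (⅙)*(-2570009) = -3 - 2570009/6 = -2570027/6 ≈ -4.2834e+5)
(1460289 + 948399) + b = (1460289 + 948399) - 2570027/6 = 2408688 - 2570027/6 = 11882101/6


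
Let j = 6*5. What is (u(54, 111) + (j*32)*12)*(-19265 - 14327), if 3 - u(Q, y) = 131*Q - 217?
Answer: -156740272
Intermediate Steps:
u(Q, y) = 220 - 131*Q (u(Q, y) = 3 - (131*Q - 217) = 3 - (-217 + 131*Q) = 3 + (217 - 131*Q) = 220 - 131*Q)
j = 30
(u(54, 111) + (j*32)*12)*(-19265 - 14327) = ((220 - 131*54) + (30*32)*12)*(-19265 - 14327) = ((220 - 7074) + 960*12)*(-33592) = (-6854 + 11520)*(-33592) = 4666*(-33592) = -156740272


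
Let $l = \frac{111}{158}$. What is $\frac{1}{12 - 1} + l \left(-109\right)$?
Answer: $- \frac{132931}{1738} \approx -76.485$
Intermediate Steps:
$l = \frac{111}{158}$ ($l = 111 \cdot \frac{1}{158} = \frac{111}{158} \approx 0.70253$)
$\frac{1}{12 - 1} + l \left(-109\right) = \frac{1}{12 - 1} + \frac{111}{158} \left(-109\right) = \frac{1}{11} - \frac{12099}{158} = - \frac{132931}{1738}$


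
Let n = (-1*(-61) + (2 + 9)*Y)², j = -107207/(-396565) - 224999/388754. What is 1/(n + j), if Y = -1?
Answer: 154166230010/385368025446643 ≈ 0.00040005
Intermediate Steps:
j = -47549578357/154166230010 (j = -107207*(-1/396565) - 224999*1/388754 = 107207/396565 - 224999/388754 = -47549578357/154166230010 ≈ -0.30843)
n = 2500 (n = (-1*(-61) + (2 + 9)*(-1))² = (61 + 11*(-1))² = (61 - 11)² = 50² = 2500)
1/(n + j) = 1/(2500 - 47549578357/154166230010) = 1/(385368025446643/154166230010) = 154166230010/385368025446643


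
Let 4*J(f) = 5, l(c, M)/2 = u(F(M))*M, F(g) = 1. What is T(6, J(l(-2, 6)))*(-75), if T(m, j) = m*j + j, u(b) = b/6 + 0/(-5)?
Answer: -2625/4 ≈ -656.25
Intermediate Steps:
u(b) = b/6 (u(b) = b*(⅙) + 0*(-⅕) = b/6 + 0 = b/6)
l(c, M) = M/3 (l(c, M) = 2*(((⅙)*1)*M) = 2*(M/6) = M/3)
J(f) = 5/4 (J(f) = (¼)*5 = 5/4)
T(m, j) = j + j*m (T(m, j) = j*m + j = j + j*m)
T(6, J(l(-2, 6)))*(-75) = (5*(1 + 6)/4)*(-75) = ((5/4)*7)*(-75) = (35/4)*(-75) = -2625/4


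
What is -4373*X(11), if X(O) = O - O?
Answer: 0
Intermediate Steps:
X(O) = 0
-4373*X(11) = -4373*0 = 0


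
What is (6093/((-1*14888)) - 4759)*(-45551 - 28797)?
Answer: 1317039225895/3722 ≈ 3.5385e+8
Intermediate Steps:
(6093/((-1*14888)) - 4759)*(-45551 - 28797) = (6093/(-14888) - 4759)*(-74348) = (6093*(-1/14888) - 4759)*(-74348) = (-6093/14888 - 4759)*(-74348) = -70858085/14888*(-74348) = 1317039225895/3722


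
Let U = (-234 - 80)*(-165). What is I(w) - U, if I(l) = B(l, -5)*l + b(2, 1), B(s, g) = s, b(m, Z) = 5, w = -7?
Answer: -51756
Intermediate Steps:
I(l) = 5 + l² (I(l) = l*l + 5 = l² + 5 = 5 + l²)
U = 51810 (U = -314*(-165) = 51810)
I(w) - U = (5 + (-7)²) - 1*51810 = (5 + 49) - 51810 = 54 - 51810 = -51756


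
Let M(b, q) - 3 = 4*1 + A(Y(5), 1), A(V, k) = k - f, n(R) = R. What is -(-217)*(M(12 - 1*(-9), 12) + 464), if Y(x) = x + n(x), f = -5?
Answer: 103509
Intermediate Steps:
Y(x) = 2*x (Y(x) = x + x = 2*x)
A(V, k) = 5 + k (A(V, k) = k - 1*(-5) = k + 5 = 5 + k)
M(b, q) = 13 (M(b, q) = 3 + (4*1 + (5 + 1)) = 3 + (4 + 6) = 3 + 10 = 13)
-(-217)*(M(12 - 1*(-9), 12) + 464) = -(-217)*(13 + 464) = -(-217)*477 = -1*(-103509) = 103509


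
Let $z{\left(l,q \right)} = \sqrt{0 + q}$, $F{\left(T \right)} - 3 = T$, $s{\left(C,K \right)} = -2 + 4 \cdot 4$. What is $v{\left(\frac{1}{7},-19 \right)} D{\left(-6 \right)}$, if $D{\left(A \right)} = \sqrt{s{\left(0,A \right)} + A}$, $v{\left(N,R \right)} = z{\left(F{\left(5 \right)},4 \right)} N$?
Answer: $\frac{4 \sqrt{2}}{7} \approx 0.80812$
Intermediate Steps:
$s{\left(C,K \right)} = 14$ ($s{\left(C,K \right)} = -2 + 16 = 14$)
$F{\left(T \right)} = 3 + T$
$z{\left(l,q \right)} = \sqrt{q}$
$v{\left(N,R \right)} = 2 N$ ($v{\left(N,R \right)} = \sqrt{4} N = 2 N$)
$D{\left(A \right)} = \sqrt{14 + A}$
$v{\left(\frac{1}{7},-19 \right)} D{\left(-6 \right)} = \frac{2}{7} \sqrt{14 - 6} = 2 \cdot \frac{1}{7} \sqrt{8} = \frac{2 \cdot 2 \sqrt{2}}{7} = \frac{4 \sqrt{2}}{7}$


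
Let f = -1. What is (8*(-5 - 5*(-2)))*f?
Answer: -40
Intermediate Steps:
(8*(-5 - 5*(-2)))*f = (8*(-5 - 5*(-2)))*(-1) = (8*(-5 + 10))*(-1) = (8*5)*(-1) = 40*(-1) = -40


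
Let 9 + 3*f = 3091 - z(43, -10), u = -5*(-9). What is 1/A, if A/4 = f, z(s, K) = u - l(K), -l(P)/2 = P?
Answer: 1/4076 ≈ 0.00024534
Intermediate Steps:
l(P) = -2*P
u = 45
z(s, K) = 45 + 2*K (z(s, K) = 45 - (-2)*K = 45 + 2*K)
f = 1019 (f = -3 + (3091 - (45 + 2*(-10)))/3 = -3 + (3091 - (45 - 20))/3 = -3 + (3091 - 1*25)/3 = -3 + (3091 - 25)/3 = -3 + (⅓)*3066 = -3 + 1022 = 1019)
A = 4076 (A = 4*1019 = 4076)
1/A = 1/4076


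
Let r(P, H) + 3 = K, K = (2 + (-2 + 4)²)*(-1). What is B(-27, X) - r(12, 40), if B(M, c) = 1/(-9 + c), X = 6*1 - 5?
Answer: 71/8 ≈ 8.8750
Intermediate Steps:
K = -6 (K = (2 + 2²)*(-1) = (2 + 4)*(-1) = 6*(-1) = -6)
X = 1 (X = 6 - 5 = 1)
r(P, H) = -9 (r(P, H) = -3 - 6 = -9)
B(-27, X) - r(12, 40) = 1/(-9 + 1) - 1*(-9) = 1/(-8) + 9 = -⅛ + 9 = 71/8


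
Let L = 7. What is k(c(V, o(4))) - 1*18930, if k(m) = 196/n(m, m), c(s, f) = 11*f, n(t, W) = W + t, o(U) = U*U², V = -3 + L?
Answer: -6663311/352 ≈ -18930.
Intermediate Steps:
V = 4 (V = -3 + 7 = 4)
o(U) = U³
k(m) = 98/m (k(m) = 196/(m + m) = 196/((2*m)) = 196*(1/(2*m)) = 98/m)
k(c(V, o(4))) - 1*18930 = 98/((11*4³)) - 1*18930 = 98/((11*64)) - 18930 = 98/704 - 18930 = 98*(1/704) - 18930 = 49/352 - 18930 = -6663311/352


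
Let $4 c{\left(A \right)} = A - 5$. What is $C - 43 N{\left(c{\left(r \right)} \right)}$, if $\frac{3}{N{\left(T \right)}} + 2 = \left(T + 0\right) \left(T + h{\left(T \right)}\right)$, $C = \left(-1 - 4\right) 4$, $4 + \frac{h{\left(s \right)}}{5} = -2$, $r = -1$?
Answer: $- \frac{4136}{181} \approx -22.851$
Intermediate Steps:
$c{\left(A \right)} = - \frac{5}{4} + \frac{A}{4}$ ($c{\left(A \right)} = \frac{A - 5}{4} = \frac{-5 + A}{4} = - \frac{5}{4} + \frac{A}{4}$)
$h{\left(s \right)} = -30$ ($h{\left(s \right)} = -20 + 5 \left(-2\right) = -20 - 10 = -30$)
$C = -20$ ($C = \left(-5\right) 4 = -20$)
$N{\left(T \right)} = \frac{3}{-2 + T \left(-30 + T\right)}$ ($N{\left(T \right)} = \frac{3}{-2 + \left(T + 0\right) \left(T - 30\right)} = \frac{3}{-2 + T \left(-30 + T\right)}$)
$C - 43 N{\left(c{\left(r \right)} \right)} = -20 - 43 \frac{3}{-2 + \left(- \frac{5}{4} + \frac{1}{4} \left(-1\right)\right)^{2} - 30 \left(- \frac{5}{4} + \frac{1}{4} \left(-1\right)\right)} = -20 - 43 \frac{3}{-2 + \left(- \frac{5}{4} - \frac{1}{4}\right)^{2} - 30 \left(- \frac{5}{4} - \frac{1}{4}\right)} = -20 - 43 \frac{3}{-2 + \left(- \frac{3}{2}\right)^{2} - -45} = -20 - 43 \frac{3}{-2 + \frac{9}{4} + 45} = -20 - 43 \frac{3}{\frac{181}{4}} = -20 - 43 \cdot 3 \cdot \frac{4}{181} = -20 - \frac{516}{181} = - \frac{4136}{181}$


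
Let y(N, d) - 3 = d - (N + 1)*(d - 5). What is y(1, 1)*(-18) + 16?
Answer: -200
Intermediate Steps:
y(N, d) = 3 + d - (1 + N)*(-5 + d) (y(N, d) = 3 + (d - (N + 1)*(d - 5)) = 3 + (d - (1 + N)*(-5 + d)) = 3 + d - (1 + N)*(-5 + d))
y(1, 1)*(-18) + 16 = (8 + 5*1 - 1*1*1)*(-18) + 16 = (8 + 5 - 1)*(-18) + 16 = 12*(-18) + 16 = -216 + 16 = -200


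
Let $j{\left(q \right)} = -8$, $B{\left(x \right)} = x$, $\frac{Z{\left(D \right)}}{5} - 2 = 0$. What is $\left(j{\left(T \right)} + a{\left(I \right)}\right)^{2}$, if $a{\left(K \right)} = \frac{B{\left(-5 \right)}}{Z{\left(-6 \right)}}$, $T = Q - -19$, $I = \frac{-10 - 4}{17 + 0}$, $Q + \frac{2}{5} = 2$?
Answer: $\frac{289}{4} \approx 72.25$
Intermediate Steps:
$Z{\left(D \right)} = 10$ ($Z{\left(D \right)} = 10 + 5 \cdot 0 = 10 + 0 = 10$)
$Q = \frac{8}{5}$ ($Q = - \frac{2}{5} + 2 = \frac{8}{5} \approx 1.6$)
$I = - \frac{14}{17} \approx -0.82353$
$T = \frac{103}{5}$ ($T = \frac{8}{5} - -19 = \frac{8}{5} + 19 = \frac{103}{5} \approx 20.6$)
$a{\left(K \right)} = - \frac{1}{2}$ ($a{\left(K \right)} = - \frac{5}{10} = \left(-5\right) \frac{1}{10} = - \frac{1}{2}$)
$\left(j{\left(T \right)} + a{\left(I \right)}\right)^{2} = \left(-8 - \frac{1}{2}\right)^{2} = \left(- \frac{17}{2}\right)^{2} = \frac{289}{4}$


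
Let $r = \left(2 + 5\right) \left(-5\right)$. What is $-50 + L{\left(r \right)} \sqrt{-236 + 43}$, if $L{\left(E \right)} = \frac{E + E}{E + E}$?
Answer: $-50 + i \sqrt{193} \approx -50.0 + 13.892 i$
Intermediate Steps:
$r = -35$ ($r = 7 \left(-5\right) = -35$)
$L{\left(E \right)} = 1$ ($L{\left(E \right)} = \frac{2 E}{2 E} = 2 E \frac{1}{2 E} = 1$)
$-50 + L{\left(r \right)} \sqrt{-236 + 43} = -50 + 1 \sqrt{-236 + 43} = -50 + 1 \sqrt{-193} = -50 + 1 i \sqrt{193} = -50 + i \sqrt{193}$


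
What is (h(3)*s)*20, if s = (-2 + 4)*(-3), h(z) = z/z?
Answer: -120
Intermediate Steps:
h(z) = 1
s = -6 (s = 2*(-3) = -6)
(h(3)*s)*20 = (1*(-6))*20 = -6*20 = -120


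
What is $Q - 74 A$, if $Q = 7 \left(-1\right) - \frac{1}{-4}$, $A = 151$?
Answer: $- \frac{44723}{4} \approx -11181.0$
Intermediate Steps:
$Q = - \frac{27}{4}$ ($Q = -7 - - \frac{1}{4} = -7 + \frac{1}{4} = - \frac{27}{4} \approx -6.75$)
$Q - 74 A = - \frac{27}{4} - 11174 = - \frac{44723}{4}$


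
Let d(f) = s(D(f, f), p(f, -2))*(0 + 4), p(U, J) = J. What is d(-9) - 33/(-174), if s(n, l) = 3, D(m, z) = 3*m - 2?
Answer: 707/58 ≈ 12.190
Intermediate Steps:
D(m, z) = -2 + 3*m
d(f) = 12 (d(f) = 3*(0 + 4) = 3*4 = 12)
d(-9) - 33/(-174) = 12 - 33/(-174) = 12 - 33*(-1/174) = 12 + 11/58 = 707/58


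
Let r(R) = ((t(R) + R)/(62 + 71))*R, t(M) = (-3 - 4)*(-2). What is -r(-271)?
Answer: -69647/133 ≈ -523.66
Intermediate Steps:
t(M) = 14 (t(M) = -7*(-2) = 14)
r(R) = R*(2/19 + R/133) (r(R) = ((14 + R)/(62 + 71))*R = ((14 + R)/133)*R = ((14 + R)*(1/133))*R = (2/19 + R/133)*R = R*(2/19 + R/133))
-r(-271) = -(-271)*(14 - 271)/133 = -(-271)*(-257)/133 = -1*69647/133 = -69647/133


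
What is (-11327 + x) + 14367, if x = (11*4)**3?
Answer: 88224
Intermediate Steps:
x = 85184 (x = 44**3 = 85184)
(-11327 + x) + 14367 = (-11327 + 85184) + 14367 = 73857 + 14367 = 88224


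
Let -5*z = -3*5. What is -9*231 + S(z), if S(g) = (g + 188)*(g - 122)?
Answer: -24808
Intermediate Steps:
z = 3 (z = -(-3)*5/5 = -⅕*(-15) = 3)
S(g) = (-122 + g)*(188 + g) (S(g) = (188 + g)*(-122 + g) = (-122 + g)*(188 + g))
-9*231 + S(z) = -9*231 + (-22936 + 3² + 66*3) = -2079 + (-22936 + 9 + 198) = -2079 - 22729 = -24808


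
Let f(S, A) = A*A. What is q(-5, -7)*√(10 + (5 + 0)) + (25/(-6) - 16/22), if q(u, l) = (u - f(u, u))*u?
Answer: -323/66 + 150*√15 ≈ 576.05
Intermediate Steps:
f(S, A) = A²
q(u, l) = u*(u - u²) (q(u, l) = (u - u²)*u = u*(u - u²))
q(-5, -7)*√(10 + (5 + 0)) + (25/(-6) - 16/22) = ((-5)²*(1 - 1*(-5)))*√(10 + (5 + 0)) + (25/(-6) - 16/22) = (25*(1 + 5))*√(10 + 5) + (25*(-⅙) - 16*1/22) = (25*6)*√15 + (-25/6 - 8/11) = 150*√15 - 323/66 = -323/66 + 150*√15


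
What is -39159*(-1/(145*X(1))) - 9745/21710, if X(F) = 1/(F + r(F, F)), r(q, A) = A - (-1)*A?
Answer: 509802529/629590 ≈ 809.74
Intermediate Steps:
r(q, A) = 2*A (r(q, A) = A + A = 2*A)
X(F) = 1/(3*F) (X(F) = 1/(F + 2*F) = 1/(3*F))
-39159*(-1/(145*X(1))) - 9745/21710 = -39159/(((⅓)/1)*(-145)) - 9745/21710 = -39159/(((⅓)*1)*(-145)) - 9745*1/21710 = -39159/((⅓)*(-145)) - 1949/4342 = -39159/(-145/3) - 1949/4342 = -39159*(-3/145) - 1949/4342 = 117477/145 - 1949/4342 = 509802529/629590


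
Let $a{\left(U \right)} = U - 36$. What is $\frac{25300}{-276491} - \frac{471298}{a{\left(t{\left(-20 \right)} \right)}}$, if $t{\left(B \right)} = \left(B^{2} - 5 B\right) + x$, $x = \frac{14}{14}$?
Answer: $- \frac{130321419818}{128568315} \approx -1013.6$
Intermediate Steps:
$x = 1$ ($x = 14 \cdot \frac{1}{14} = 1$)
$t{\left(B \right)} = 1 + B^{2} - 5 B$ ($t{\left(B \right)} = \left(B^{2} - 5 B\right) + 1 = 1 + B^{2} - 5 B$)
$a{\left(U \right)} = -36 + U$ ($a{\left(U \right)} = U - 36 = -36 + U$)
$\frac{25300}{-276491} - \frac{471298}{a{\left(t{\left(-20 \right)} \right)}} = \frac{25300}{-276491} - \frac{471298}{-36 + \left(1 + \left(-20\right)^{2} - -100\right)} = 25300 \left(- \frac{1}{276491}\right) - \frac{471298}{-36 + \left(1 + 400 + 100\right)} = - \frac{25300}{276491} - \frac{471298}{-36 + 501} = - \frac{25300}{276491} - \frac{471298}{465} = - \frac{130321419818}{128568315}$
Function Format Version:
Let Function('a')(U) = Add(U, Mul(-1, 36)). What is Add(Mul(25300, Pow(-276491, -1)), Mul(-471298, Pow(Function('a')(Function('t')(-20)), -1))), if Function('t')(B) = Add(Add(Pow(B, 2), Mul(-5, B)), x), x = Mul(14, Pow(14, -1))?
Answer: Rational(-130321419818, 128568315) ≈ -1013.6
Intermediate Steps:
x = 1 (x = Mul(14, Rational(1, 14)) = 1)
Function('t')(B) = Add(1, Pow(B, 2), Mul(-5, B)) (Function('t')(B) = Add(Add(Pow(B, 2), Mul(-5, B)), 1) = Add(1, Pow(B, 2), Mul(-5, B)))
Function('a')(U) = Add(-36, U) (Function('a')(U) = Add(U, -36) = Add(-36, U))
Add(Mul(25300, Pow(-276491, -1)), Mul(-471298, Pow(Function('a')(Function('t')(-20)), -1))) = Add(Mul(25300, Pow(-276491, -1)), Mul(-471298, Pow(Add(-36, Add(1, Pow(-20, 2), Mul(-5, -20))), -1))) = Add(Mul(25300, Rational(-1, 276491)), Mul(-471298, Pow(Add(-36, Add(1, 400, 100)), -1))) = Add(Rational(-25300, 276491), Mul(-471298, Pow(Add(-36, 501), -1))) = Add(Rational(-25300, 276491), Mul(-471298, Pow(465, -1))) = Add(Rational(-25300, 276491), Mul(-471298, Rational(1, 465))) = Add(Rational(-25300, 276491), Rational(-471298, 465)) = Rational(-130321419818, 128568315)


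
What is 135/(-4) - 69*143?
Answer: -39603/4 ≈ -9900.8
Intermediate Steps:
135/(-4) - 69*143 = 135*(-¼) - 9867 = -135/4 - 9867 = -39603/4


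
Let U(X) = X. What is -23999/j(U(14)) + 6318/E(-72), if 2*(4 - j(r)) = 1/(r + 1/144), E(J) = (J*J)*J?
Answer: -9293974723/1535232 ≈ -6053.8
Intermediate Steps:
E(J) = J**3 (E(J) = J**2*J = J**3)
j(r) = 4 - 1/(2*(1/144 + r)) (j(r) = 4 - 1/(2*(r + 1/144)) = 4 - 1/(2*(1/144 + r)))
-23999/j(U(14)) + 6318/E(-72) = -23999*(1 + 144*14)/(4*(-17 + 144*14)) + 6318/((-72)**3) = -23999*(1 + 2016)/(4*(-17 + 2016)) + 6318/(-373248) = -23999/(4*1999/2017) + 6318*(-1/373248) = -23999/(4*(1/2017)*1999) - 13/768 = -23999/7996/2017 - 13/768 = -23999*2017/7996 - 13/768 = -48405983/7996 - 13/768 = -9293974723/1535232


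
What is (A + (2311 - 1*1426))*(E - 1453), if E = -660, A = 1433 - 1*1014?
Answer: -2755352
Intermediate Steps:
A = 419 (A = 1433 - 1014 = 419)
(A + (2311 - 1*1426))*(E - 1453) = (419 + (2311 - 1*1426))*(-660 - 1453) = (419 + (2311 - 1426))*(-2113) = (419 + 885)*(-2113) = 1304*(-2113) = -2755352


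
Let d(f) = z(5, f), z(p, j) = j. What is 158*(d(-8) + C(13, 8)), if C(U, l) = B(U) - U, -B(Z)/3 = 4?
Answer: -5214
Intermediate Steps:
d(f) = f
B(Z) = -12 (B(Z) = -3*4 = -12)
C(U, l) = -12 - U
158*(d(-8) + C(13, 8)) = 158*(-8 + (-12 - 1*13)) = 158*(-8 + (-12 - 13)) = 158*(-8 - 25) = 158*(-33) = -5214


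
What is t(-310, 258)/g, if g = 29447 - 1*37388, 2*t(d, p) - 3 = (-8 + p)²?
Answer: -62503/15882 ≈ -3.9355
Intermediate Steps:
t(d, p) = 3/2 + (-8 + p)²/2
g = -7941 (g = 29447 - 37388 = -7941)
t(-310, 258)/g = (3/2 + (-8 + 258)²/2)/(-7941) = (3/2 + (½)*250²)*(-1/7941) = (3/2 + (½)*62500)*(-1/7941) = (3/2 + 31250)*(-1/7941) = (62503/2)*(-1/7941) = -62503/15882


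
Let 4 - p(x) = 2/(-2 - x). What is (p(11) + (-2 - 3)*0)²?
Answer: 2916/169 ≈ 17.254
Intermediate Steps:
p(x) = 4 - 2/(-2 - x)
(p(11) + (-2 - 3)*0)² = (2*(5 + 2*11)/(2 + 11) + (-2 - 3)*0)² = (2*(5 + 22)/13 - 5*0)² = (2*(1/13)*27 + 0)² = (54/13 + 0)² = (54/13)² = 2916/169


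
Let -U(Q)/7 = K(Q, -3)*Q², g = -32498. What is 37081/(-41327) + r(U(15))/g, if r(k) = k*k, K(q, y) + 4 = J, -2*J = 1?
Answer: -755334561157/488379944 ≈ -1546.6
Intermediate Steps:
J = -½ (J = -½*1 = -½ ≈ -0.50000)
K(q, y) = -9/2 (K(q, y) = -4 - ½ = -9/2)
U(Q) = 63*Q²/2 (U(Q) = -(-63)*Q²/2 = 63*Q²/2)
r(k) = k²
37081/(-41327) + r(U(15))/g = 37081/(-41327) + ((63/2)*15²)²/(-32498) = 37081*(-1/41327) + ((63/2)*225)²*(-1/32498) = -3371/3757 + (14175/2)²*(-1/32498) = -3371/3757 + (200930625/4)*(-1/32498) = -3371/3757 - 200930625/129992 = -755334561157/488379944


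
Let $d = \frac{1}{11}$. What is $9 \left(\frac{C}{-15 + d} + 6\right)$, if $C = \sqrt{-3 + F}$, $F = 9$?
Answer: $54 - \frac{99 \sqrt{6}}{164} \approx 52.521$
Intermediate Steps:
$d = \frac{1}{11} \approx 0.090909$
$C = \sqrt{6}$ ($C = \sqrt{-3 + 9} = \sqrt{6} \approx 2.4495$)
$9 \left(\frac{C}{-15 + d} + 6\right) = 9 \left(\frac{\sqrt{6}}{-15 + \frac{1}{11}} + 6\right) = 9 \left(\frac{\sqrt{6}}{- \frac{164}{11}} + 6\right) = 9 \left(- \frac{11 \sqrt{6}}{164} + 6\right) = 9 \left(6 - \frac{11 \sqrt{6}}{164}\right) = 54 - \frac{99 \sqrt{6}}{164}$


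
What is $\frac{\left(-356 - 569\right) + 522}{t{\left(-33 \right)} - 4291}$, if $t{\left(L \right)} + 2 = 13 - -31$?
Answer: $\frac{403}{4249} \approx 0.094846$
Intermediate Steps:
$t{\left(L \right)} = 42$ ($t{\left(L \right)} = -2 + \left(13 - -31\right) = -2 + \left(13 + 31\right) = -2 + 44 = 42$)
$\frac{\left(-356 - 569\right) + 522}{t{\left(-33 \right)} - 4291} = \frac{\left(-356 - 569\right) + 522}{42 - 4291} = \frac{-925 + 522}{-4249} = \left(-403\right) \left(- \frac{1}{4249}\right) = \frac{403}{4249}$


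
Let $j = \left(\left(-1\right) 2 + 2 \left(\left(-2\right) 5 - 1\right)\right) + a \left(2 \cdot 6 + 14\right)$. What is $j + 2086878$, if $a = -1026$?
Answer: $2060178$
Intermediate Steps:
$j = -26700$ ($j = \left(\left(-1\right) 2 + 2 \left(\left(-2\right) 5 - 1\right)\right) - 1026 \left(2 \cdot 6 + 14\right) = \left(-2 + 2 \left(-10 - 1\right)\right) - 1026 \left(12 + 14\right) = \left(-2 + 2 \left(-11\right)\right) - 26676 = \left(-2 - 22\right) - 26676 = -24 - 26676 = -26700$)
$j + 2086878 = -26700 + 2086878 = 2060178$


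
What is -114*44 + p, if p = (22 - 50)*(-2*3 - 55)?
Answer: -3308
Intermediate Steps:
p = 1708 (p = -28*(-6 - 55) = -28*(-61) = 1708)
-114*44 + p = -114*44 + 1708 = -5016 + 1708 = -3308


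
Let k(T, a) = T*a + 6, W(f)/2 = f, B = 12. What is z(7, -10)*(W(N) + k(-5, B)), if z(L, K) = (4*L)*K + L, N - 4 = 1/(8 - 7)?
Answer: 12012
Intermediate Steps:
N = 5 (N = 4 + 1/(8 - 7) = 4 + 1/1 = 4 + 1 = 5)
z(L, K) = L + 4*K*L (z(L, K) = 4*K*L + L = L + 4*K*L)
W(f) = 2*f
k(T, a) = 6 + T*a
z(7, -10)*(W(N) + k(-5, B)) = (7*(1 + 4*(-10)))*(2*5 + (6 - 5*12)) = (7*(1 - 40))*(10 + (6 - 60)) = (7*(-39))*(10 - 54) = -273*(-44) = 12012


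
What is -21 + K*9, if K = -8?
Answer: -93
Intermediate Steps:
-21 + K*9 = -21 - 8*9 = -21 - 72 = -93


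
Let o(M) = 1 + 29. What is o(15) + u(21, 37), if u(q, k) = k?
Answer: 67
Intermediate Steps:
o(M) = 30
o(15) + u(21, 37) = 30 + 37 = 67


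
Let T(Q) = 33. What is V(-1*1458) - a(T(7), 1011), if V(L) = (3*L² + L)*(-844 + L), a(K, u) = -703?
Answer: -14677169165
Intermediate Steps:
V(L) = (-844 + L)*(L + 3*L²) (V(L) = (L + 3*L²)*(-844 + L) = (-844 + L)*(L + 3*L²))
V(-1*1458) - a(T(7), 1011) = (-1*1458)*(-844 - (-2531)*1458 + 3*(-1*1458)²) - 1*(-703) = -1458*(-844 - 2531*(-1458) + 3*(-1458)²) + 703 = -1458*(-844 + 3690198 + 3*2125764) + 703 = -1458*(-844 + 3690198 + 6377292) + 703 = -1458*10066646 + 703 = -14677169868 + 703 = -14677169165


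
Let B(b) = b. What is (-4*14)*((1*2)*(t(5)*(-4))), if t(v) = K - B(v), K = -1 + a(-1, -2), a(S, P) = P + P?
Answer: -4480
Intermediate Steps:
a(S, P) = 2*P
K = -5 (K = -1 + 2*(-2) = -1 - 4 = -5)
t(v) = -5 - v
(-4*14)*((1*2)*(t(5)*(-4))) = (-4*14)*((1*2)*((-5 - 1*5)*(-4))) = -112*(-5 - 5)*(-4) = -112*(-10*(-4)) = -112*40 = -56*80 = -4480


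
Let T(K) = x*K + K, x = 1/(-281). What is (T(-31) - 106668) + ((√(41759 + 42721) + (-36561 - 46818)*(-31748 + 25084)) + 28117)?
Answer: 156112099825/281 + 16*√330 ≈ 5.5556e+8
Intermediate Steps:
x = -1/281 ≈ -0.0035587
T(K) = 280*K/281 (T(K) = -K/281 + K = 280*K/281)
(T(-31) - 106668) + ((√(41759 + 42721) + (-36561 - 46818)*(-31748 + 25084)) + 28117) = ((280/281)*(-31) - 106668) + ((√(41759 + 42721) + (-36561 - 46818)*(-31748 + 25084)) + 28117) = (-8680/281 - 106668) + ((√84480 - 83379*(-6664)) + 28117) = -29982388/281 + ((16*√330 + 555637656) + 28117) = -29982388/281 + ((555637656 + 16*√330) + 28117) = -29982388/281 + (555665773 + 16*√330) = 156112099825/281 + 16*√330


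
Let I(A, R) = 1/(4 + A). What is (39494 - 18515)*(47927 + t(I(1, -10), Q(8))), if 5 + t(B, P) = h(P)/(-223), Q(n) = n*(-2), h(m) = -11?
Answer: 224194538043/223 ≈ 1.0054e+9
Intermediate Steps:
Q(n) = -2*n
t(B, P) = -1104/223 (t(B, P) = -5 - 11/(-223) = -5 - 11*(-1/223) = -5 + 11/223 = -1104/223)
(39494 - 18515)*(47927 + t(I(1, -10), Q(8))) = (39494 - 18515)*(47927 - 1104/223) = 20979*(10686617/223) = 224194538043/223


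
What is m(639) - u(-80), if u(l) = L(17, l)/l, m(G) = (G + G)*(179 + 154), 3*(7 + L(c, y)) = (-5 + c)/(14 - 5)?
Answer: 306413221/720 ≈ 4.2557e+5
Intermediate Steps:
L(c, y) = -194/27 + c/27 (L(c, y) = -7 + ((-5 + c)/(14 - 5))/3 = -7 + ((-5 + c)/9)/3 = -7 + ((-5 + c)*(⅑))/3 = -7 + (-5/9 + c/9)/3 = -7 + (-5/27 + c/27) = -194/27 + c/27)
m(G) = 666*G (m(G) = (2*G)*333 = 666*G)
u(l) = -59/(9*l) (u(l) = (-194/27 + (1/27)*17)/l = (-194/27 + 17/27)/l = -59/(9*l))
m(639) - u(-80) = 666*639 - (-59)/(9*(-80)) = 425574 - (-59)*(-1)/(9*80) = 425574 - 1*59/720 = 425574 - 59/720 = 306413221/720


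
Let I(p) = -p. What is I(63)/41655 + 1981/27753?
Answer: 26923372/385350405 ≈ 0.069867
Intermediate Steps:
I(63)/41655 + 1981/27753 = -1*63/41655 + 1981/27753 = -63*1/41655 + 1981*(1/27753) = -21/13885 + 1981/27753 = 26923372/385350405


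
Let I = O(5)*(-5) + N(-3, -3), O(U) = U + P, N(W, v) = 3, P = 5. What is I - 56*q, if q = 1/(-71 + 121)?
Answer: -1203/25 ≈ -48.120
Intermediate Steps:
O(U) = 5 + U (O(U) = U + 5 = 5 + U)
q = 1/50 ≈ 0.020000
I = -47 (I = (5 + 5)*(-5) + 3 = 10*(-5) + 3 = -50 + 3 = -47)
I - 56*q = -47 - 56*1/50 = -47 - 28/25 = -1203/25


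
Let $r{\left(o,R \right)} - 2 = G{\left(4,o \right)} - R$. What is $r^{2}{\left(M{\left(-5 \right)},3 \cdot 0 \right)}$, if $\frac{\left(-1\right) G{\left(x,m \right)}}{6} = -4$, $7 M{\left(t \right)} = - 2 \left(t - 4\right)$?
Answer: $676$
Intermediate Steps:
$M{\left(t \right)} = \frac{8}{7} - \frac{2 t}{7}$ ($M{\left(t \right)} = \frac{\left(-2\right) \left(t - 4\right)}{7} = \frac{\left(-2\right) \left(-4 + t\right)}{7} = \frac{8 - 2 t}{7} = \frac{8}{7} - \frac{2 t}{7}$)
$G{\left(x,m \right)} = 24$ ($G{\left(x,m \right)} = \left(-6\right) \left(-4\right) = 24$)
$r{\left(o,R \right)} = 26 - R$ ($r{\left(o,R \right)} = 2 - \left(-24 + R\right) = 26 - R$)
$r^{2}{\left(M{\left(-5 \right)},3 \cdot 0 \right)} = \left(26 - 3 \cdot 0\right)^{2} = \left(26 - 0\right)^{2} = \left(26 + 0\right)^{2} = 26^{2} = 676$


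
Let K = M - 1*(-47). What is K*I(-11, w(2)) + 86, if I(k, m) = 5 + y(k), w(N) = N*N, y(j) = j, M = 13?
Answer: -274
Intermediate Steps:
w(N) = N²
I(k, m) = 5 + k
K = 60 (K = 13 - 1*(-47) = 13 + 47 = 60)
K*I(-11, w(2)) + 86 = 60*(5 - 11) + 86 = 60*(-6) + 86 = -360 + 86 = -274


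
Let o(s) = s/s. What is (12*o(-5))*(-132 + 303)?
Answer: 2052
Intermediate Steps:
o(s) = 1
(12*o(-5))*(-132 + 303) = (12*1)*(-132 + 303) = 12*171 = 2052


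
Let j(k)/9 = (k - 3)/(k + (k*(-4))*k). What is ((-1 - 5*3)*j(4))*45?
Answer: 108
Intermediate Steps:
j(k) = 9*(-3 + k)/(k - 4*k²) (j(k) = 9*((k - 3)/(k + (k*(-4))*k)) = 9*((-3 + k)/(k + (-4*k)*k)) = 9*((-3 + k)/(k - 4*k²)) = 9*(-3 + k)/(k - 4*k²))
((-1 - 5*3)*j(4))*45 = ((-1 - 5*3)*(9*(3 - 1*4)/(4*(-1 + 4*4))))*45 = ((-1 - 15)*(9*(¼)*(3 - 4)/(-1 + 16)))*45 = -144*(-1)/(4*15)*45 = -16*(-3/20)*45 = (12/5)*45 = 108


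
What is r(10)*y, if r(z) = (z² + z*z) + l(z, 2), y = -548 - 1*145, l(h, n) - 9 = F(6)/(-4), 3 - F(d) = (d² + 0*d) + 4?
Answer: -604989/4 ≈ -1.5125e+5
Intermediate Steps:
F(d) = -1 - d² (F(d) = 3 - ((d² + 0*d) + 4) = 3 - ((d² + 0) + 4) = 3 - (d² + 4) = 3 - (4 + d²) = 3 + (-4 - d²) = -1 - d²)
l(h, n) = 73/4 (l(h, n) = 9 + (-1 - 1*6²)/(-4) = 9 + (-1 - 1*36)*(-¼) = 9 + (-1 - 36)*(-¼) = 9 - 37*(-¼) = 9 + 37/4 = 73/4)
y = -693 (y = -548 - 145 = -693)
r(z) = 73/4 + 2*z² (r(z) = (z² + z*z) + 73/4 = (z² + z²) + 73/4 = 2*z² + 73/4 = 73/4 + 2*z²)
r(10)*y = (73/4 + 2*10²)*(-693) = (73/4 + 2*100)*(-693) = (73/4 + 200)*(-693) = (873/4)*(-693) = -604989/4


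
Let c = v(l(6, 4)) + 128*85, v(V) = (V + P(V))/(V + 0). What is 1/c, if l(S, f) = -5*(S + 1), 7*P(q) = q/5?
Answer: 35/380836 ≈ 9.1903e-5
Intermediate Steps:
P(q) = q/35 (P(q) = (q/5)/7 = q/35)
l(S, f) = -5 - 5*S (l(S, f) = -5*(1 + S) = -5 - 5*S)
v(V) = 36/35 (v(V) = (V + V/35)/(V + 0) = (36*V/35)/V = 36/35)
c = 380836/35 (c = 36/35 + 128*85 = 36/35 + 10880 = 380836/35 ≈ 10881.)
1/c = 1/(380836/35) = 35/380836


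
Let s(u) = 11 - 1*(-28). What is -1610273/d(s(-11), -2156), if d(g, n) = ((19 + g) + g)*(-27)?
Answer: 1610273/2619 ≈ 614.84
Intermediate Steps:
s(u) = 39 (s(u) = 11 + 28 = 39)
d(g, n) = -513 - 54*g (d(g, n) = (19 + 2*g)*(-27) = -513 - 54*g)
-1610273/d(s(-11), -2156) = -1610273/(-513 - 54*39) = -1610273/(-513 - 2106) = -1610273/(-2619) = -1610273*(-1/2619) = 1610273/2619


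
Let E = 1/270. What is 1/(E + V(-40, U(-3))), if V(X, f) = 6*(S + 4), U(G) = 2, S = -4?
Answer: 270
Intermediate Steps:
V(X, f) = 0 (V(X, f) = 6*(-4 + 4) = 6*0 = 0)
E = 1/270 ≈ 0.0037037
1/(E + V(-40, U(-3))) = 1/(1/270 + 0) = 1/(1/270) = 270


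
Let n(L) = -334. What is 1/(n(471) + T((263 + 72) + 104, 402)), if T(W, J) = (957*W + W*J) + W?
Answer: 1/596706 ≈ 1.6759e-6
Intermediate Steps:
T(W, J) = 958*W + J*W (T(W, J) = (957*W + J*W) + W = 958*W + J*W)
1/(n(471) + T((263 + 72) + 104, 402)) = 1/(-334 + ((263 + 72) + 104)*(958 + 402)) = 1/(-334 + (335 + 104)*1360) = 1/(-334 + 439*1360) = 1/(-334 + 597040) = 1/596706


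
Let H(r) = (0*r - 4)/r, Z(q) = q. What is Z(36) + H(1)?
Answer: 32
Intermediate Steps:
H(r) = -4/r (H(r) = (0 - 4)/r = -4/r)
Z(36) + H(1) = 36 - 4/1 = 36 - 4*1 = 36 - 4 = 32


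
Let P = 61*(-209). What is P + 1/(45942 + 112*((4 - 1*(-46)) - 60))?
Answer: -571435677/44822 ≈ -12749.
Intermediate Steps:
P = -12749
P + 1/(45942 + 112*((4 - 1*(-46)) - 60)) = -12749 + 1/(45942 + 112*((4 - 1*(-46)) - 60)) = -12749 + 1/(45942 + 112*((4 + 46) - 60)) = -12749 + 1/(45942 + 112*(50 - 60)) = -12749 + 1/(45942 + 112*(-10)) = -12749 + 1/(45942 - 1120) = -12749 + 1/44822 = -571435677/44822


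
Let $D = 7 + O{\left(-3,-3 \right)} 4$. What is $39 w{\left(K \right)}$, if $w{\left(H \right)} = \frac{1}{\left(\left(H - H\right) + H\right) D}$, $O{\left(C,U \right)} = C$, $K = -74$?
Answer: $\frac{39}{370} \approx 0.10541$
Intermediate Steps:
$D = -5$ ($D = 7 - 12 = -5$)
$w{\left(H \right)} = - \frac{1}{5 H}$ ($w{\left(H \right)} = \frac{1}{\left(\left(H - H\right) + H\right) \left(-5\right)} = \frac{1}{0 + H} \left(- \frac{1}{5}\right) = \frac{1}{H} \left(- \frac{1}{5}\right) = - \frac{1}{5 H}$)
$39 w{\left(K \right)} = 39 \left(- \frac{1}{5 \left(-74\right)}\right) = 39 \left(\left(- \frac{1}{5}\right) \left(- \frac{1}{74}\right)\right) = 39 \cdot \frac{1}{370} = \frac{39}{370}$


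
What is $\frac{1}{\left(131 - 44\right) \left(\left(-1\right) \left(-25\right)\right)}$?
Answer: $\frac{1}{2175} \approx 0.00045977$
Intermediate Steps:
$\frac{1}{\left(131 - 44\right) \left(\left(-1\right) \left(-25\right)\right)} = \frac{1}{87 \cdot 25} = \frac{1}{2175}$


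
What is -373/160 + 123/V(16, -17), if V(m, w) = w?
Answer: -26021/2720 ≈ -9.5665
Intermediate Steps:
-373/160 + 123/V(16, -17) = -373/160 + 123/(-17) = -373*1/160 + 123*(-1/17) = -373/160 - 123/17 = -26021/2720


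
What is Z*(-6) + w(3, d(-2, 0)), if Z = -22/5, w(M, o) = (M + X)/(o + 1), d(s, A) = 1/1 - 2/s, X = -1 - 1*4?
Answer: 386/15 ≈ 25.733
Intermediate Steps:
X = -5 (X = -1 - 4 = -5)
d(s, A) = 1 - 2/s (d(s, A) = 1*1 - 2/s = 1 - 2/s)
w(M, o) = (-5 + M)/(1 + o) (w(M, o) = (M - 5)/(o + 1) = (-5 + M)/(1 + o))
Z = -22/5 (Z = -22*1/5 = -22/5 ≈ -4.4000)
Z*(-6) + w(3, d(-2, 0)) = -22/5*(-6) + (-5 + 3)/(1 + (-2 - 2)/(-2)) = 132/5 - 2/(1 - 1/2*(-4)) = 132/5 - 2/(1 + 2) = 132/5 - 2/3 = 386/15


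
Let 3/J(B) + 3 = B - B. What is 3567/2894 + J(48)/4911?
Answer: 17514643/14212434 ≈ 1.2323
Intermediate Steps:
J(B) = -1 (J(B) = 3/(-3 + (B - B)) = 3/(-3 + 0) = 3/(-3) = 3*(-⅓) = -1)
3567/2894 + J(48)/4911 = 3567/2894 - 1/4911 = 17514643/14212434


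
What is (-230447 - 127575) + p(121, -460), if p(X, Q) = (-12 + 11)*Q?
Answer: -357562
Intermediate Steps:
p(X, Q) = -Q
(-230447 - 127575) + p(121, -460) = (-230447 - 127575) - 1*(-460) = -358022 + 460 = -357562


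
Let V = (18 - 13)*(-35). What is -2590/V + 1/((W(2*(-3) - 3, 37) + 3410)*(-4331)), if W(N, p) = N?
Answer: 1090000089/73648655 ≈ 14.800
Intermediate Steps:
V = -175 (V = 5*(-35) = -175)
-2590/V + 1/((W(2*(-3) - 3, 37) + 3410)*(-4331)) = -2590/(-175) + 1/(((2*(-3) - 3) + 3410)*(-4331)) = -2590*(-1/175) - 1/4331/((-6 - 3) + 3410) = 74/5 - 1/4331/(-9 + 3410) = 74/5 - 1/4331/3401 = 74/5 + (1/3401)*(-1/4331) = 74/5 - 1/14729731 = 1090000089/73648655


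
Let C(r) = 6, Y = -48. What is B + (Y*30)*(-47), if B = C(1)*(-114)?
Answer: 66996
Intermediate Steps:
B = -684 (B = 6*(-114) = -684)
B + (Y*30)*(-47) = -684 - 48*30*(-47) = -684 - 1440*(-47) = -684 + 67680 = 66996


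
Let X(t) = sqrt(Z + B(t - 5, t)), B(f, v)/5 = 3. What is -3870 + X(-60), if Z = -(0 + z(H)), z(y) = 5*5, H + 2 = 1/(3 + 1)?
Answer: -3870 + I*sqrt(10) ≈ -3870.0 + 3.1623*I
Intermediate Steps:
H = -7/4 (H = -2 + 1/(3 + 1) = -2 + 1/4 = -7/4 ≈ -1.7500)
z(y) = 25
B(f, v) = 15 (B(f, v) = 5*3 = 15)
Z = -25 (Z = -(0 + 25) = -1*25 = -25)
X(t) = I*sqrt(10) (X(t) = sqrt(-25 + 15) = sqrt(-10) = I*sqrt(10))
-3870 + X(-60) = -3870 + I*sqrt(10)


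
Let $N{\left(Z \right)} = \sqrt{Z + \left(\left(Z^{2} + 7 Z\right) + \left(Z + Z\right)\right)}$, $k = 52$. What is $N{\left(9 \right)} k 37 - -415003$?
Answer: $415003 + 5772 \sqrt{19} \approx 4.4016 \cdot 10^{5}$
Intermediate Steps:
$N{\left(Z \right)} = \sqrt{Z^{2} + 10 Z}$ ($N{\left(Z \right)} = \sqrt{Z + \left(\left(Z^{2} + 7 Z\right) + 2 Z\right)} = \sqrt{Z + \left(Z^{2} + 9 Z\right)} = \sqrt{Z^{2} + 10 Z}$)
$N{\left(9 \right)} k 37 - -415003 = \sqrt{9 \left(10 + 9\right)} 52 \cdot 37 - -415003 = \sqrt{9 \cdot 19} \cdot 52 \cdot 37 + 415003 = \sqrt{171} \cdot 52 \cdot 37 + 415003 = 3 \sqrt{19} \cdot 52 \cdot 37 + 415003 = 156 \sqrt{19} \cdot 37 + 415003 = 5772 \sqrt{19} + 415003 = 415003 + 5772 \sqrt{19}$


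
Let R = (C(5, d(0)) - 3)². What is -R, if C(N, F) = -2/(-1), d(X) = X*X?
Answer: -1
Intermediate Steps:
d(X) = X²
C(N, F) = 2 (C(N, F) = -2*(-1) = 2)
R = 1 (R = (2 - 3)² = (-1)² = 1)
-R = -1*1 = -1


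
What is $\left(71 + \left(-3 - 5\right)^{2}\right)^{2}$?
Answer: $18225$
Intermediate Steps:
$\left(71 + \left(-3 - 5\right)^{2}\right)^{2} = \left(71 + \left(-8\right)^{2}\right)^{2} = \left(71 + 64\right)^{2} = 135^{2} = 18225$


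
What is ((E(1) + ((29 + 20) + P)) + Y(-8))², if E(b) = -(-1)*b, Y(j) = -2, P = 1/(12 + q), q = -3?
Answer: 187489/81 ≈ 2314.7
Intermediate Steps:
P = ⅑ (P = 1/(12 - 3) = 1/9 = ⅑ ≈ 0.11111)
E(b) = b
((E(1) + ((29 + 20) + P)) + Y(-8))² = ((1 + ((29 + 20) + ⅑)) - 2)² = ((1 + (49 + ⅑)) - 2)² = ((1 + 442/9) - 2)² = (451/9 - 2)² = (433/9)² = 187489/81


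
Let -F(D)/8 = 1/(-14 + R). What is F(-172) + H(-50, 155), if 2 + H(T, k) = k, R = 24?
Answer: 761/5 ≈ 152.20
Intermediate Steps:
F(D) = -4/5 (F(D) = -8/(-14 + 24) = -8/10 = -8*1/10 = -4/5)
H(T, k) = -2 + k
F(-172) + H(-50, 155) = -4/5 + (-2 + 155) = -4/5 + 153 = 761/5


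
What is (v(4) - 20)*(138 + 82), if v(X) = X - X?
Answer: -4400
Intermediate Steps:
v(X) = 0
(v(4) - 20)*(138 + 82) = (0 - 20)*(138 + 82) = -20*220 = -4400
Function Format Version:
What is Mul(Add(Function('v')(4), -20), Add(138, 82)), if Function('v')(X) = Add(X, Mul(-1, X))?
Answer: -4400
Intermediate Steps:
Function('v')(X) = 0
Mul(Add(Function('v')(4), -20), Add(138, 82)) = Mul(Add(0, -20), Add(138, 82)) = Mul(-20, 220) = -4400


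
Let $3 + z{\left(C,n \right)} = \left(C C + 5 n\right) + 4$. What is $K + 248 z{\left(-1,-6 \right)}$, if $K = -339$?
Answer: $-7283$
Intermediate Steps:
$z{\left(C,n \right)} = 1 + C^{2} + 5 n$ ($z{\left(C,n \right)} = -3 + \left(\left(C C + 5 n\right) + 4\right) = -3 + \left(\left(C^{2} + 5 n\right) + 4\right) = -3 + \left(4 + C^{2} + 5 n\right) = 1 + C^{2} + 5 n$)
$K + 248 z{\left(-1,-6 \right)} = -339 + 248 \left(1 + \left(-1\right)^{2} + 5 \left(-6\right)\right) = -339 + 248 \left(1 + 1 - 30\right) = -339 + 248 \left(-28\right) = -339 - 6944 = -7283$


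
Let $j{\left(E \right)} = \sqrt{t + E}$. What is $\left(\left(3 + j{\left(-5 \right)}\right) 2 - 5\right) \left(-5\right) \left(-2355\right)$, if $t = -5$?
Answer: $11775 + 23550 i \sqrt{10} \approx 11775.0 + 74472.0 i$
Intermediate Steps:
$j{\left(E \right)} = \sqrt{-5 + E}$
$\left(\left(3 + j{\left(-5 \right)}\right) 2 - 5\right) \left(-5\right) \left(-2355\right) = \left(\left(3 + \sqrt{-5 - 5}\right) 2 - 5\right) \left(-5\right) \left(-2355\right) = \left(\left(3 + \sqrt{-10}\right) 2 - 5\right) \left(-5\right) \left(-2355\right) = \left(\left(3 + i \sqrt{10}\right) 2 - 5\right) \left(-5\right) \left(-2355\right) = \left(\left(6 + 2 i \sqrt{10}\right) - 5\right) \left(-5\right) \left(-2355\right) = \left(1 + 2 i \sqrt{10}\right) \left(-5\right) \left(-2355\right) = \left(-5 - 10 i \sqrt{10}\right) \left(-2355\right) = 11775 + 23550 i \sqrt{10}$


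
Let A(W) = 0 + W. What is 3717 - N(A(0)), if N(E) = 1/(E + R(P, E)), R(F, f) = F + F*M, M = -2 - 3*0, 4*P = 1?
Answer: 3721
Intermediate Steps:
P = ¼ (P = (¼)*1 = ¼ ≈ 0.25000)
A(W) = W
M = -2 (M = -2 + 0 = -2)
R(F, f) = -F (R(F, f) = F + F*(-2) = F - 2*F = -F)
N(E) = 1/(-¼ + E) (N(E) = 1/(E - 1*¼) = 1/(E - ¼) = 1/(-¼ + E))
3717 - N(A(0)) = 3717 - 4/(-1 + 4*0) = 3717 - 4/(-1 + 0) = 3717 - 4/(-1) = 3717 - 4*(-1) = 3717 - 1*(-4) = 3717 + 4 = 3721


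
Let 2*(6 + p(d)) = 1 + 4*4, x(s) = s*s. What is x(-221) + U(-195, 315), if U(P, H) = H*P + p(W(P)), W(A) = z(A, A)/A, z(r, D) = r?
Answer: -25163/2 ≈ -12582.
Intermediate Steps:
x(s) = s²
W(A) = 1 (W(A) = A/A = 1)
p(d) = 5/2 (p(d) = -6 + (1 + 4*4)/2 = -6 + (1 + 16)/2 = -6 + (½)*17 = -6 + 17/2 = 5/2)
U(P, H) = 5/2 + H*P (U(P, H) = H*P + 5/2 = 5/2 + H*P)
x(-221) + U(-195, 315) = (-221)² + (5/2 + 315*(-195)) = 48841 + (5/2 - 61425) = 48841 - 122845/2 = -25163/2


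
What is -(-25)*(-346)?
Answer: -8650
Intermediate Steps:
-(-25)*(-346) = -1*8650 = -8650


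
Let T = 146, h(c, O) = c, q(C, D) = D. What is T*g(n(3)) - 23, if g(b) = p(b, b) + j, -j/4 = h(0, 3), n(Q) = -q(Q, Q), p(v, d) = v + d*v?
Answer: 853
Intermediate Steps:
n(Q) = -Q
j = 0 (j = -4*0 = 0)
g(b) = b*(1 + b) (g(b) = b*(1 + b) + 0 = b*(1 + b))
T*g(n(3)) - 23 = 146*((-1*3)*(1 - 1*3)) - 23 = 146*(-3*(1 - 3)) - 23 = 146*(-3*(-2)) - 23 = 146*6 - 23 = 876 - 23 = 853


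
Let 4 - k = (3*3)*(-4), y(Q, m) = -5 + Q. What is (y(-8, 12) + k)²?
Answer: 729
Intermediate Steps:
k = 40 (k = 4 - 3*3*(-4) = 4 - 9*(-4) = 4 - 1*(-36) = 4 + 36 = 40)
(y(-8, 12) + k)² = ((-5 - 8) + 40)² = (-13 + 40)² = 27² = 729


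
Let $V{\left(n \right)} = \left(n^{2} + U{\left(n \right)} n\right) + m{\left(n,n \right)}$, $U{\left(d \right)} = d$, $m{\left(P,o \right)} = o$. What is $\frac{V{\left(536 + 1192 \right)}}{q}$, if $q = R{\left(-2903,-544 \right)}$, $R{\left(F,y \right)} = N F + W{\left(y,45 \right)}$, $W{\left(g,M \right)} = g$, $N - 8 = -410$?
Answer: $\frac{2986848}{583231} \approx 5.1212$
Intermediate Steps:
$N = -402$ ($N = 8 - 410 = -402$)
$R{\left(F,y \right)} = y - 402 F$ ($R{\left(F,y \right)} = - 402 F + y = y - 402 F$)
$q = 1166462$ ($q = -544 - -1167006 = -544 + 1167006 = 1166462$)
$V{\left(n \right)} = n + 2 n^{2}$ ($V{\left(n \right)} = \left(n^{2} + n n\right) + n = \left(n^{2} + n^{2}\right) + n = 2 n^{2} + n = n + 2 n^{2}$)
$\frac{V{\left(536 + 1192 \right)}}{q} = \frac{\left(536 + 1192\right) \left(1 + 2 \left(536 + 1192\right)\right)}{1166462} = 1728 \left(1 + 2 \cdot 1728\right) \frac{1}{1166462} = 1728 \left(1 + 3456\right) \frac{1}{1166462} = 1728 \cdot 3457 \cdot \frac{1}{1166462} = 5973696 \cdot \frac{1}{1166462} = \frac{2986848}{583231}$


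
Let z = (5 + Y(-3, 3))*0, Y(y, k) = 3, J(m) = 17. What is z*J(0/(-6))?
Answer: 0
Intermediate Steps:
z = 0 (z = (5 + 3)*0 = 8*0 = 0)
z*J(0/(-6)) = 0*17 = 0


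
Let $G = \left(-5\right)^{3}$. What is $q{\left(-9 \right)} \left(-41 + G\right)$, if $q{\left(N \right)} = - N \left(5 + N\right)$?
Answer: $5976$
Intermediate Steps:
$G = -125$
$q{\left(N \right)} = - N \left(5 + N\right)$
$q{\left(-9 \right)} \left(-41 + G\right) = \left(-1\right) \left(-9\right) \left(5 - 9\right) \left(-41 - 125\right) = \left(-1\right) \left(-9\right) \left(-4\right) \left(-166\right) = \left(-36\right) \left(-166\right) = 5976$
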